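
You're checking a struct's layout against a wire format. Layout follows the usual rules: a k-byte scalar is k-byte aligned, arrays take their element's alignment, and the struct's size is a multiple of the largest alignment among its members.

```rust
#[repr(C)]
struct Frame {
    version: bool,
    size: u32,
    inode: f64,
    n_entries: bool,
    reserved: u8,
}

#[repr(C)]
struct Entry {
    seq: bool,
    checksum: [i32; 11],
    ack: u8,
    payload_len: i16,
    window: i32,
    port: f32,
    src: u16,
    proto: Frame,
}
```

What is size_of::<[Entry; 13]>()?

Frame: version at 0 (size 1, align 1) → ends 1; pad 3 to align 4 for size; size at 4 (size 4, align 4) → ends 8; inode at 8 (size 8, align 8) → ends 16; n_entries at 16 (size 1, align 1) → ends 17; reserved at 17 (size 1, align 1) → ends 18; tail pad 6 to reach multiple of 8; total 24 bytes, alignment 8
seq at 0 (size 1, align 1) → ends 1
pad 3 to align 4 for checksum
checksum at 4 (size 44, align 4) → ends 48
ack at 48 (size 1, align 1) → ends 49
pad 1 to align 2 for payload_len
payload_len at 50 (size 2, align 2) → ends 52
window at 52 (size 4, align 4) → ends 56
port at 56 (size 4, align 4) → ends 60
src at 60 (size 2, align 2) → ends 62
pad 2 to align 8 for proto
proto at 64 (size 24, align 8) → ends 88
total 88 bytes, alignment 8
array of 13: 13 × 88 = 1144

1144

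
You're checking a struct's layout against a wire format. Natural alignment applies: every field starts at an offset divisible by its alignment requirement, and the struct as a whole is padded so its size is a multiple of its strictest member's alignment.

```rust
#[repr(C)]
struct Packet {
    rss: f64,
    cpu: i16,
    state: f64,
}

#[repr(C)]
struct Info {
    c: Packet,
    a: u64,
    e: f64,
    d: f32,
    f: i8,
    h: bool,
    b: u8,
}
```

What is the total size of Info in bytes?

48

Packet: @0: rss [8B, align 8] → 8; @8: cpu [2B, align 2] → 10; +6 pad (align 8); @16: state [8B, align 8] → 24; size 24, align 8
@0: c [24B, align 8] → 24
@24: a [8B, align 8] → 32
@32: e [8B, align 8] → 40
@40: d [4B, align 4] → 44
@44: f [1B, align 1] → 45
@45: h [1B, align 1] → 46
@46: b [1B, align 1] → 47
+1 tail pad (align 8)
size 48, align 8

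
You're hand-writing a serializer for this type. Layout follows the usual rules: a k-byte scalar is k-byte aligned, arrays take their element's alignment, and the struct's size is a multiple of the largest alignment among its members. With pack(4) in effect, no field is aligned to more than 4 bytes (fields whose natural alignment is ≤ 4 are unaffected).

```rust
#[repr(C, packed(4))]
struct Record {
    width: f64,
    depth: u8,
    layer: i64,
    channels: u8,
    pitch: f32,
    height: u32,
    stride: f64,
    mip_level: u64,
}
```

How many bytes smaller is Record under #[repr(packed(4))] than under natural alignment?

8

natural layout:
  width at 0 (size 8, align 8) → ends 8
  depth at 8 (size 1, align 1) → ends 9
  pad 7 to align 8 for layer
  layer at 16 (size 8, align 8) → ends 24
  channels at 24 (size 1, align 1) → ends 25
  pad 3 to align 4 for pitch
  pitch at 28 (size 4, align 4) → ends 32
  height at 32 (size 4, align 4) → ends 36
  pad 4 to align 8 for stride
  stride at 40 (size 8, align 8) → ends 48
  mip_level at 48 (size 8, align 8) → ends 56
  total 56 bytes, alignment 8
packed(4) layout:
  width at 0 (size 8, align 4) → ends 8
  depth at 8 (size 1, align 1) → ends 9
  pad 3 to align 4 for layer
  layer at 12 (size 8, align 4) → ends 20
  channels at 20 (size 1, align 1) → ends 21
  pad 3 to align 4 for pitch
  pitch at 24 (size 4, align 4) → ends 28
  height at 28 (size 4, align 4) → ends 32
  stride at 32 (size 8, align 4) → ends 40
  mip_level at 40 (size 8, align 4) → ends 48
  total 48 bytes, alignment 4
56 − 48 = 8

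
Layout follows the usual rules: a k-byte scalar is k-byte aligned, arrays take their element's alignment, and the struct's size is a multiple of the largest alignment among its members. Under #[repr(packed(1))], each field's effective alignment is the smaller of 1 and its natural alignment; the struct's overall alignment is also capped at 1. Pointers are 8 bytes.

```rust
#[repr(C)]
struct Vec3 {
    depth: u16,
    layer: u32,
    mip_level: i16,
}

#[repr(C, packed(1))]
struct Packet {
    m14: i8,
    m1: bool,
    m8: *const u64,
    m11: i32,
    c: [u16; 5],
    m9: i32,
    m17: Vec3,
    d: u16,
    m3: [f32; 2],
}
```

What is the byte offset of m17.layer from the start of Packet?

32

Vec3: depth at 0 (size 2, align 2) → ends 2; pad 2 to align 4 for layer; layer at 4 (size 4, align 4) → ends 8; mip_level at 8 (size 2, align 2) → ends 10; tail pad 2 to reach multiple of 4; total 12 bytes, alignment 4
m14 at 0 (size 1, align 1) → ends 1
m1 at 1 (size 1, align 1) → ends 2
m8 at 2 (size 8, align 1) → ends 10
m11 at 10 (size 4, align 1) → ends 14
c at 14 (size 10, align 1) → ends 24
m9 at 24 (size 4, align 1) → ends 28
m17 at 28 (size 12, align 1) → ends 40
within Vec3: layer at 4
28 + 4 = 32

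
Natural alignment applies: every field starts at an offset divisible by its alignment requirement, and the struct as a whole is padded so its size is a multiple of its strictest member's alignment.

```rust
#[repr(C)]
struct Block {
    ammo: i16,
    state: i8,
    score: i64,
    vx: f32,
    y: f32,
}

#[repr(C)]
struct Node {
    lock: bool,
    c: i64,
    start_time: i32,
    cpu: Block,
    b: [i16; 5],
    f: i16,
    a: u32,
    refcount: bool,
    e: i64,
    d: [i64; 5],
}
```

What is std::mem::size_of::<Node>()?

120

Block: 0..2  ammo  (2B, 2-aligned); 2..3  state  (1B, 1-aligned); 3..8  -- padding (5B); 8..16  score  (8B, 8-aligned); 16..20  vx  (4B, 4-aligned); 20..24  y  (4B, 4-aligned); sizeof = 24, alignof = 8
0..1  lock  (1B, 1-aligned)
1..8  -- padding (7B)
8..16  c  (8B, 8-aligned)
16..20  start_time  (4B, 4-aligned)
20..24  -- padding (4B)
24..48  cpu  (24B, 8-aligned)
48..58  b  (10B, 2-aligned)
58..60  f  (2B, 2-aligned)
60..64  a  (4B, 4-aligned)
64..65  refcount  (1B, 1-aligned)
65..72  -- padding (7B)
72..80  e  (8B, 8-aligned)
80..120  d  (40B, 8-aligned)
sizeof = 120, alignof = 8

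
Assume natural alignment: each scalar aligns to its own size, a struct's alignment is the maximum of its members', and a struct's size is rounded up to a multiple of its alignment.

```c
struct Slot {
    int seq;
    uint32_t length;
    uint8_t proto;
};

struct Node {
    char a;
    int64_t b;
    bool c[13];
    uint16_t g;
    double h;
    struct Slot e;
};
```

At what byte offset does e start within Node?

Slot: seq at 0 (size 4, align 4) → ends 4; length at 4 (size 4, align 4) → ends 8; proto at 8 (size 1, align 1) → ends 9; tail pad 3 to reach multiple of 4; total 12 bytes, alignment 4
a at 0 (size 1, align 1) → ends 1
pad 7 to align 8 for b
b at 8 (size 8, align 8) → ends 16
c at 16 (size 13, align 1) → ends 29
pad 1 to align 2 for g
g at 30 (size 2, align 2) → ends 32
h at 32 (size 8, align 8) → ends 40
e at 40 (size 12, align 4) → ends 52

40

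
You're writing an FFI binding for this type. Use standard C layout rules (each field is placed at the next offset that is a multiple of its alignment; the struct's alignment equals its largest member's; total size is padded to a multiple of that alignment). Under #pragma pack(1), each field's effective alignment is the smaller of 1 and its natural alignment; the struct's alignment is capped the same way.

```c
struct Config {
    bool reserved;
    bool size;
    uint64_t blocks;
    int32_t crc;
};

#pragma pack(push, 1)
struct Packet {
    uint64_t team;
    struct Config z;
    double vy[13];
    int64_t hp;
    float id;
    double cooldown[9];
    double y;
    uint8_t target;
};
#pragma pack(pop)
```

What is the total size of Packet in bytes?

229

Config: reserved at 0 (size 1, align 1) → ends 1; size at 1 (size 1, align 1) → ends 2; pad 6 to align 8 for blocks; blocks at 8 (size 8, align 8) → ends 16; crc at 16 (size 4, align 4) → ends 20; tail pad 4 to reach multiple of 8; total 24 bytes, alignment 8
team at 0 (size 8, align 1) → ends 8
z at 8 (size 24, align 1) → ends 32
vy at 32 (size 104, align 1) → ends 136
hp at 136 (size 8, align 1) → ends 144
id at 144 (size 4, align 1) → ends 148
cooldown at 148 (size 72, align 1) → ends 220
y at 220 (size 8, align 1) → ends 228
target at 228 (size 1, align 1) → ends 229
total 229 bytes, alignment 1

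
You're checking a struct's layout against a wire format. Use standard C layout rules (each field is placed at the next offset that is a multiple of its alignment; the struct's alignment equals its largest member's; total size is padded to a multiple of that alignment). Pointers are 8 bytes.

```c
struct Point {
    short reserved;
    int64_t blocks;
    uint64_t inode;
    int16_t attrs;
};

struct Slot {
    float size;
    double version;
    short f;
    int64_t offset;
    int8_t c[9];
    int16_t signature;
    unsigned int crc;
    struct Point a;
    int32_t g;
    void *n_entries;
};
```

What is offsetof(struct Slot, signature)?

42

Point: 0..2  reserved  (2B, 2-aligned); 2..8  -- padding (6B); 8..16  blocks  (8B, 8-aligned); 16..24  inode  (8B, 8-aligned); 24..26  attrs  (2B, 2-aligned); 26..32  -- tail padding (6B); sizeof = 32, alignof = 8
0..4  size  (4B, 4-aligned)
4..8  -- padding (4B)
8..16  version  (8B, 8-aligned)
16..18  f  (2B, 2-aligned)
18..24  -- padding (6B)
24..32  offset  (8B, 8-aligned)
32..41  c  (9B, 1-aligned)
41..42  -- padding (1B)
42..44  signature  (2B, 2-aligned)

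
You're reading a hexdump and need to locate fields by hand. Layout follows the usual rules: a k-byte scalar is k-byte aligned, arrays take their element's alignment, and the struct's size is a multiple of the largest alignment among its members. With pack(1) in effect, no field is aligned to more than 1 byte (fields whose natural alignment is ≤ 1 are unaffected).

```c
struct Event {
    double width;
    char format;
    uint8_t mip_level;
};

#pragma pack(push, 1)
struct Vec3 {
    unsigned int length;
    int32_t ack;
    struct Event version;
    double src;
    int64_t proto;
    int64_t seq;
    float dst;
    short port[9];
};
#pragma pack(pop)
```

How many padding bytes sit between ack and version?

0

Event: @0: width [8B, align 8] → 8; @8: format [1B, align 1] → 9; @9: mip_level [1B, align 1] → 10; +6 tail pad (align 8); size 16, align 8
@0: length [4B, align 1] → 4
@4: ack [4B, align 1] → 8
@8: version [16B, align 1] → 24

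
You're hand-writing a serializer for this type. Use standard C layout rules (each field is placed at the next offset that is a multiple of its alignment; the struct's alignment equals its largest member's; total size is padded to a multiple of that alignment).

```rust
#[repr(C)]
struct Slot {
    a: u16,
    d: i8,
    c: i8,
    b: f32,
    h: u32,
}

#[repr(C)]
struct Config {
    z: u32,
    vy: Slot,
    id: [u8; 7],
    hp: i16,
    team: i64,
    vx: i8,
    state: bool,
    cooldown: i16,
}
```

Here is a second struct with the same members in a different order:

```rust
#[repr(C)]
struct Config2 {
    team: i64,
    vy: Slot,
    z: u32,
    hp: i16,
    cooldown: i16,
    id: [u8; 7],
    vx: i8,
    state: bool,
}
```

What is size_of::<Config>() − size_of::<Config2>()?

Slot: 0..2  a  (2B, 2-aligned); 2..3  d  (1B, 1-aligned); 3..4  c  (1B, 1-aligned); 4..8  b  (4B, 4-aligned); 8..12  h  (4B, 4-aligned); sizeof = 12, alignof = 4
0..4  z  (4B, 4-aligned)
4..16  vy  (12B, 4-aligned)
16..23  id  (7B, 1-aligned)
23..24  -- padding (1B)
24..26  hp  (2B, 2-aligned)
26..32  -- padding (6B)
32..40  team  (8B, 8-aligned)
40..41  vx  (1B, 1-aligned)
41..42  state  (1B, 1-aligned)
42..44  cooldown  (2B, 2-aligned)
44..48  -- tail padding (4B)
sizeof = 48, alignof = 8
— Config2 —
0..8  team  (8B, 8-aligned)
8..20  vy  (12B, 4-aligned)
20..24  z  (4B, 4-aligned)
24..26  hp  (2B, 2-aligned)
26..28  cooldown  (2B, 2-aligned)
28..35  id  (7B, 1-aligned)
35..36  vx  (1B, 1-aligned)
36..37  state  (1B, 1-aligned)
37..40  -- tail padding (3B)
sizeof = 40, alignof = 8
48 − 40 = 8

8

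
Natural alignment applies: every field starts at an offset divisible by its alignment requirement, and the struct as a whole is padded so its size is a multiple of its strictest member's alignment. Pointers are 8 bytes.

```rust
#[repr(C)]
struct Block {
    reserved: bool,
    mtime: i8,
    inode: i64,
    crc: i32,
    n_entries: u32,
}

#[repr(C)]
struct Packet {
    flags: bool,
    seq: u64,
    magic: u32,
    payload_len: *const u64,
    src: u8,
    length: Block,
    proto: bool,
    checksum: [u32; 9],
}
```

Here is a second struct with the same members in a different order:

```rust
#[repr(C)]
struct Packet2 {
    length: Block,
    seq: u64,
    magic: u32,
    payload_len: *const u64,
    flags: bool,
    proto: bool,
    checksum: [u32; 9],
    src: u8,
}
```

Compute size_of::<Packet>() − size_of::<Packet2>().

8

Block: reserved at 0 (size 1, align 1) → ends 1; mtime at 1 (size 1, align 1) → ends 2; pad 6 to align 8 for inode; inode at 8 (size 8, align 8) → ends 16; crc at 16 (size 4, align 4) → ends 20; n_entries at 20 (size 4, align 4) → ends 24; total 24 bytes, alignment 8
flags at 0 (size 1, align 1) → ends 1
pad 7 to align 8 for seq
seq at 8 (size 8, align 8) → ends 16
magic at 16 (size 4, align 4) → ends 20
pad 4 to align 8 for payload_len
payload_len at 24 (size 8, align 8) → ends 32
src at 32 (size 1, align 1) → ends 33
pad 7 to align 8 for length
length at 40 (size 24, align 8) → ends 64
proto at 64 (size 1, align 1) → ends 65
pad 3 to align 4 for checksum
checksum at 68 (size 36, align 4) → ends 104
total 104 bytes, alignment 8
— Packet2 —
length at 0 (size 24, align 8) → ends 24
seq at 24 (size 8, align 8) → ends 32
magic at 32 (size 4, align 4) → ends 36
pad 4 to align 8 for payload_len
payload_len at 40 (size 8, align 8) → ends 48
flags at 48 (size 1, align 1) → ends 49
proto at 49 (size 1, align 1) → ends 50
pad 2 to align 4 for checksum
checksum at 52 (size 36, align 4) → ends 88
src at 88 (size 1, align 1) → ends 89
tail pad 7 to reach multiple of 8
total 96 bytes, alignment 8
104 − 96 = 8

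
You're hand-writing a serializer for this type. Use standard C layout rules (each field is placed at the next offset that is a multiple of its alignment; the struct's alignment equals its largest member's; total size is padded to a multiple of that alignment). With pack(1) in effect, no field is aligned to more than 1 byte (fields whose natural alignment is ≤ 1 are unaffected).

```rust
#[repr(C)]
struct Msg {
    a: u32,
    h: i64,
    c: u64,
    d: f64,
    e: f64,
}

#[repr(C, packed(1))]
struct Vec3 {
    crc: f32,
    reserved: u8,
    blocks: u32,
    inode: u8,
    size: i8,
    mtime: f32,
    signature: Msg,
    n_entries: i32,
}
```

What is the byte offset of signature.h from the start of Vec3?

23

Msg: a at 0 (size 4, align 4) → ends 4; pad 4 to align 8 for h; h at 8 (size 8, align 8) → ends 16; c at 16 (size 8, align 8) → ends 24; d at 24 (size 8, align 8) → ends 32; e at 32 (size 8, align 8) → ends 40; total 40 bytes, alignment 8
crc at 0 (size 4, align 1) → ends 4
reserved at 4 (size 1, align 1) → ends 5
blocks at 5 (size 4, align 1) → ends 9
inode at 9 (size 1, align 1) → ends 10
size at 10 (size 1, align 1) → ends 11
mtime at 11 (size 4, align 1) → ends 15
signature at 15 (size 40, align 1) → ends 55
within Msg: h at 8
15 + 8 = 23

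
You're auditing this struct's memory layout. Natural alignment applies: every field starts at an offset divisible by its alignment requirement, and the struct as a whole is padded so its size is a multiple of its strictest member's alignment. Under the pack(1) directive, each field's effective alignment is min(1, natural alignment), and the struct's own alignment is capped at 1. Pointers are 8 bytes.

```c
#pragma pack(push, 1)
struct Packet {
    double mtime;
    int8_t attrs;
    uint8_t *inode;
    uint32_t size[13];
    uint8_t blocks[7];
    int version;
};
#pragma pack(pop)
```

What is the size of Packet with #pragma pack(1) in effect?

@0: mtime [8B, align 1] → 8
@8: attrs [1B, align 1] → 9
@9: inode [8B, align 1] → 17
@17: size [52B, align 1] → 69
@69: blocks [7B, align 1] → 76
@76: version [4B, align 1] → 80
size 80, align 1

80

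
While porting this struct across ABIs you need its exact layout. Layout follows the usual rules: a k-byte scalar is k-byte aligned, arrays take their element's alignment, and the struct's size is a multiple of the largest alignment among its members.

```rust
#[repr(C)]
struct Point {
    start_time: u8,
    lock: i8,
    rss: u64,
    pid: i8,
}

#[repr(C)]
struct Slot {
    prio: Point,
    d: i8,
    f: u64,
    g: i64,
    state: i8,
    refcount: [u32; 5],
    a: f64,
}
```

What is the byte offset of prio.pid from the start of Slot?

Point: 0..1  start_time  (1B, 1-aligned); 1..2  lock  (1B, 1-aligned); 2..8  -- padding (6B); 8..16  rss  (8B, 8-aligned); 16..17  pid  (1B, 1-aligned); 17..24  -- tail padding (7B); sizeof = 24, alignof = 8
0..24  prio  (24B, 8-aligned)
within Point: pid at 16
0 + 16 = 16

16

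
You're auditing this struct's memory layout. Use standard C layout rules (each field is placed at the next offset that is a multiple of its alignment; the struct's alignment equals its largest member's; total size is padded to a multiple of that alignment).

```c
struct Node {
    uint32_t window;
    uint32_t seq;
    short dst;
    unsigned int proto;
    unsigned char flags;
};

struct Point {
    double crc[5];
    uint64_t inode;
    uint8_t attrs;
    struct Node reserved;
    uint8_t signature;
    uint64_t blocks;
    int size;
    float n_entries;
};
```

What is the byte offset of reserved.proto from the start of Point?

Node: 0..4  window  (4B, 4-aligned); 4..8  seq  (4B, 4-aligned); 8..10  dst  (2B, 2-aligned); 10..12  -- padding (2B); 12..16  proto  (4B, 4-aligned); 16..17  flags  (1B, 1-aligned); 17..20  -- tail padding (3B); sizeof = 20, alignof = 4
0..40  crc  (40B, 8-aligned)
40..48  inode  (8B, 8-aligned)
48..49  attrs  (1B, 1-aligned)
49..52  -- padding (3B)
52..72  reserved  (20B, 4-aligned)
within Node: proto at 12
52 + 12 = 64

64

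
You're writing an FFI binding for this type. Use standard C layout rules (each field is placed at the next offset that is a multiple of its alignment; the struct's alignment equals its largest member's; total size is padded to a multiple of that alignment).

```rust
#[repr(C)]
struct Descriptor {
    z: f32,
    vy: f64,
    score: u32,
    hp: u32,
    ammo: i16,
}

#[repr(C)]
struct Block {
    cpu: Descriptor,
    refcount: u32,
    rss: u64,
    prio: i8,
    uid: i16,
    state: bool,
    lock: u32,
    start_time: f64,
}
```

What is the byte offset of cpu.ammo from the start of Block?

Descriptor: @0: z [4B, align 4] → 4; +4 pad (align 8); @8: vy [8B, align 8] → 16; @16: score [4B, align 4] → 20; @20: hp [4B, align 4] → 24; @24: ammo [2B, align 2] → 26; +6 tail pad (align 8); size 32, align 8
@0: cpu [32B, align 8] → 32
within Descriptor: ammo at 24
0 + 24 = 24

24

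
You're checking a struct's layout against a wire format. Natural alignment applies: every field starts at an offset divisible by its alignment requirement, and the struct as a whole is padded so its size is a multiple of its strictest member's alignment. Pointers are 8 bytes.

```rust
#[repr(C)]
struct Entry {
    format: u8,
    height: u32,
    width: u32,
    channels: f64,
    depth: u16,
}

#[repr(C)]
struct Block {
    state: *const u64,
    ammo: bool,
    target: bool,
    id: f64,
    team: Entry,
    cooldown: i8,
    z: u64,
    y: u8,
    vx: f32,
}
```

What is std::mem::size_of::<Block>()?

80 bytes

Entry: 0..1  format  (1B, 1-aligned); 1..4  -- padding (3B); 4..8  height  (4B, 4-aligned); 8..12  width  (4B, 4-aligned); 12..16  -- padding (4B); 16..24  channels  (8B, 8-aligned); 24..26  depth  (2B, 2-aligned); 26..32  -- tail padding (6B); sizeof = 32, alignof = 8
0..8  state  (8B, 8-aligned)
8..9  ammo  (1B, 1-aligned)
9..10  target  (1B, 1-aligned)
10..16  -- padding (6B)
16..24  id  (8B, 8-aligned)
24..56  team  (32B, 8-aligned)
56..57  cooldown  (1B, 1-aligned)
57..64  -- padding (7B)
64..72  z  (8B, 8-aligned)
72..73  y  (1B, 1-aligned)
73..76  -- padding (3B)
76..80  vx  (4B, 4-aligned)
sizeof = 80, alignof = 8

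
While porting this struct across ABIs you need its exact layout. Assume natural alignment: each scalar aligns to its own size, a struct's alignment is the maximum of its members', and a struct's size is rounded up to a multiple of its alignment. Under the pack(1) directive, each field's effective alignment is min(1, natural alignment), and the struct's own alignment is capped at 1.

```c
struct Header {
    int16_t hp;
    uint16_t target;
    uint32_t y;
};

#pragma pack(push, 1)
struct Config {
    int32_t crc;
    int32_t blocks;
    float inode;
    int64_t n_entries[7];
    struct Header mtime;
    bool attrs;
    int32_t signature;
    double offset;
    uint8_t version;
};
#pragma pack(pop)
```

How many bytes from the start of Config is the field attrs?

Header: hp at 0 (size 2, align 2) → ends 2; target at 2 (size 2, align 2) → ends 4; y at 4 (size 4, align 4) → ends 8; total 8 bytes, alignment 4
crc at 0 (size 4, align 1) → ends 4
blocks at 4 (size 4, align 1) → ends 8
inode at 8 (size 4, align 1) → ends 12
n_entries at 12 (size 56, align 1) → ends 68
mtime at 68 (size 8, align 1) → ends 76
attrs at 76 (size 1, align 1) → ends 77

76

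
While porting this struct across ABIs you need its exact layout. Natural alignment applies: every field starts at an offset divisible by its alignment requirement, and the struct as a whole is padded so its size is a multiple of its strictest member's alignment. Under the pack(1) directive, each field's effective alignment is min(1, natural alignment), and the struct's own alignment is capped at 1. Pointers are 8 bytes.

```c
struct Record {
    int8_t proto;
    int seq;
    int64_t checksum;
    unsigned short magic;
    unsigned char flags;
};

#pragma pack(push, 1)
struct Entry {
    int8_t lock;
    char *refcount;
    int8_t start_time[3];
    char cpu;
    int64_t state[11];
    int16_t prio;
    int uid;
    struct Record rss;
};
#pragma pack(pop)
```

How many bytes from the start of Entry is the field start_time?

9

Record: proto at 0 (size 1, align 1) → ends 1; pad 3 to align 4 for seq; seq at 4 (size 4, align 4) → ends 8; checksum at 8 (size 8, align 8) → ends 16; magic at 16 (size 2, align 2) → ends 18; flags at 18 (size 1, align 1) → ends 19; tail pad 5 to reach multiple of 8; total 24 bytes, alignment 8
lock at 0 (size 1, align 1) → ends 1
refcount at 1 (size 8, align 1) → ends 9
start_time at 9 (size 3, align 1) → ends 12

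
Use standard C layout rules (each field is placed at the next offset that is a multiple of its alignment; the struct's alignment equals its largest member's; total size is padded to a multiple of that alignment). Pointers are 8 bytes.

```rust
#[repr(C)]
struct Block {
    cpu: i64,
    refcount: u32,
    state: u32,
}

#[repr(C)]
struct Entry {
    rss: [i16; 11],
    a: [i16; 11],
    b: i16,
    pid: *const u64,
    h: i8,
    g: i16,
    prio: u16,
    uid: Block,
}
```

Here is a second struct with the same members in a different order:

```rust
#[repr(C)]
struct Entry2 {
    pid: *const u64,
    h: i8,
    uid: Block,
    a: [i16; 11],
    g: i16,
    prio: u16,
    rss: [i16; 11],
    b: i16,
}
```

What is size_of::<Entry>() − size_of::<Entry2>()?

Block: @0: cpu [8B, align 8] → 8; @8: refcount [4B, align 4] → 12; @12: state [4B, align 4] → 16; size 16, align 8
@0: rss [22B, align 2] → 22
@22: a [22B, align 2] → 44
@44: b [2B, align 2] → 46
+2 pad (align 8)
@48: pid [8B, align 8] → 56
@56: h [1B, align 1] → 57
+1 pad (align 2)
@58: g [2B, align 2] → 60
@60: prio [2B, align 2] → 62
+2 pad (align 8)
@64: uid [16B, align 8] → 80
size 80, align 8
— Entry2 —
@0: pid [8B, align 8] → 8
@8: h [1B, align 1] → 9
+7 pad (align 8)
@16: uid [16B, align 8] → 32
@32: a [22B, align 2] → 54
@54: g [2B, align 2] → 56
@56: prio [2B, align 2] → 58
@58: rss [22B, align 2] → 80
@80: b [2B, align 2] → 82
+6 tail pad (align 8)
size 88, align 8
80 − 88 = -8

-8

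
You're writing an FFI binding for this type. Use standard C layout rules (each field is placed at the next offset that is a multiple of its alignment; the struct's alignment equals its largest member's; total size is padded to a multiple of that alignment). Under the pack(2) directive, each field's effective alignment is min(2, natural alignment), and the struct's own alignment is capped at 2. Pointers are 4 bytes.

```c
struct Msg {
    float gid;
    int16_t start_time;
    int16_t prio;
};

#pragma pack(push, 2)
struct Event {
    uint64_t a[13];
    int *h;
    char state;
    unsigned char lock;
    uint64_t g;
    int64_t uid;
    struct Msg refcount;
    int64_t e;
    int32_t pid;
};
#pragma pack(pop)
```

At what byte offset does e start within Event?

134

Msg: 0..4  gid  (4B, 4-aligned); 4..6  start_time  (2B, 2-aligned); 6..8  prio  (2B, 2-aligned); sizeof = 8, alignof = 4
0..104  a  (104B, 2-aligned)
104..108  h  (4B, 2-aligned)
108..109  state  (1B, 1-aligned)
109..110  lock  (1B, 1-aligned)
110..118  g  (8B, 2-aligned)
118..126  uid  (8B, 2-aligned)
126..134  refcount  (8B, 2-aligned)
134..142  e  (8B, 2-aligned)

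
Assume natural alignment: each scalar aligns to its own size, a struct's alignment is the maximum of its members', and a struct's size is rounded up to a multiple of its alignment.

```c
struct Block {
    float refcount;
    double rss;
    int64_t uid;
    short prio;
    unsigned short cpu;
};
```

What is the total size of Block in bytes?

0..4  refcount  (4B, 4-aligned)
4..8  -- padding (4B)
8..16  rss  (8B, 8-aligned)
16..24  uid  (8B, 8-aligned)
24..26  prio  (2B, 2-aligned)
26..28  cpu  (2B, 2-aligned)
28..32  -- tail padding (4B)
sizeof = 32, alignof = 8

32 bytes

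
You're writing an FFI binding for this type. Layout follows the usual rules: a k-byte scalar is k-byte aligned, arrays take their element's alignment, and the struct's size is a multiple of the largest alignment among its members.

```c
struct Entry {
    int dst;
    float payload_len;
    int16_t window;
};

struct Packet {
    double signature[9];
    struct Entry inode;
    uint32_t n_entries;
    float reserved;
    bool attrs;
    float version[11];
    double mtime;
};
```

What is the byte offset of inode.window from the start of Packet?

80

Entry: 0..4  dst  (4B, 4-aligned); 4..8  payload_len  (4B, 4-aligned); 8..10  window  (2B, 2-aligned); 10..12  -- tail padding (2B); sizeof = 12, alignof = 4
0..72  signature  (72B, 8-aligned)
72..84  inode  (12B, 4-aligned)
within Entry: window at 8
72 + 8 = 80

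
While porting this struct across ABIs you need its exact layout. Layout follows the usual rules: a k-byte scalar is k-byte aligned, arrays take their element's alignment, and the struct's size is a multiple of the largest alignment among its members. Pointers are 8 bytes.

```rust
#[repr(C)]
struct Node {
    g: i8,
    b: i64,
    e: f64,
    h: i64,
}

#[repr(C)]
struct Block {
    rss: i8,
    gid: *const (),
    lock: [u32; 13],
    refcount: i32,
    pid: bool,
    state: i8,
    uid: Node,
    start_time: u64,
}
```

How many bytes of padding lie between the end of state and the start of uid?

Node: g at 0 (size 1, align 1) → ends 1; pad 7 to align 8 for b; b at 8 (size 8, align 8) → ends 16; e at 16 (size 8, align 8) → ends 24; h at 24 (size 8, align 8) → ends 32; total 32 bytes, alignment 8
rss at 0 (size 1, align 1) → ends 1
pad 7 to align 8 for gid
gid at 8 (size 8, align 8) → ends 16
lock at 16 (size 52, align 4) → ends 68
refcount at 68 (size 4, align 4) → ends 72
pid at 72 (size 1, align 1) → ends 73
state at 73 (size 1, align 1) → ends 74
pad 6 to align 8 for uid
uid at 80 (size 32, align 8) → ends 112

6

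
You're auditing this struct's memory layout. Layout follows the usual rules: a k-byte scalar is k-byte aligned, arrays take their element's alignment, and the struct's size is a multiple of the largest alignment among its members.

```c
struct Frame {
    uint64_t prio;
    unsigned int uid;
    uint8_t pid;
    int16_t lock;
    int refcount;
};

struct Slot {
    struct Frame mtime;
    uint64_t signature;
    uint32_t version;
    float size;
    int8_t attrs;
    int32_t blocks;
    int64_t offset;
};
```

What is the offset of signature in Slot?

Frame: @0: prio [8B, align 8] → 8; @8: uid [4B, align 4] → 12; @12: pid [1B, align 1] → 13; +1 pad (align 2); @14: lock [2B, align 2] → 16; @16: refcount [4B, align 4] → 20; +4 tail pad (align 8); size 24, align 8
@0: mtime [24B, align 8] → 24
@24: signature [8B, align 8] → 32

24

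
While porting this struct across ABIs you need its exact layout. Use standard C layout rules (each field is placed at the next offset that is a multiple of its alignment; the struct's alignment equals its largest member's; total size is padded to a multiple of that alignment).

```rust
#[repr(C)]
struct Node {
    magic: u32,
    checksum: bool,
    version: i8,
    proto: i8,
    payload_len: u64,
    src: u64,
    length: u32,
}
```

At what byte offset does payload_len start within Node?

magic at 0 (size 4, align 4) → ends 4
checksum at 4 (size 1, align 1) → ends 5
version at 5 (size 1, align 1) → ends 6
proto at 6 (size 1, align 1) → ends 7
pad 1 to align 8 for payload_len
payload_len at 8 (size 8, align 8) → ends 16

8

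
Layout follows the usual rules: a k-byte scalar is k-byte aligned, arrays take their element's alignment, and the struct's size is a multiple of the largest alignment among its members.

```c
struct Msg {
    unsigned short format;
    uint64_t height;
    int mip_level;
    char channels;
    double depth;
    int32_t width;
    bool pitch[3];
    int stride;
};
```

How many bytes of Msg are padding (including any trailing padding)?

@0: format [2B, align 2] → 2
+6 pad (align 8)
@8: height [8B, align 8] → 16
@16: mip_level [4B, align 4] → 20
@20: channels [1B, align 1] → 21
+3 pad (align 8)
@24: depth [8B, align 8] → 32
@32: width [4B, align 4] → 36
@36: pitch [3B, align 1] → 39
+1 pad (align 4)
@40: stride [4B, align 4] → 44
+4 tail pad (align 8)
size 48, align 8
data bytes 34, size 48 → padding 14

14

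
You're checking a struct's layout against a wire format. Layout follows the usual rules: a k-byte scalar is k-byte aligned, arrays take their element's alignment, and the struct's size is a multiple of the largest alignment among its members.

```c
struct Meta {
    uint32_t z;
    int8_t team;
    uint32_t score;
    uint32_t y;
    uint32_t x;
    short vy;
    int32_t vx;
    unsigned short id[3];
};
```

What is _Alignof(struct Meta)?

4

member alignments: z=4, team=1, score=4, y=4, x=4, vy=2, vx=4, id=2
max = 4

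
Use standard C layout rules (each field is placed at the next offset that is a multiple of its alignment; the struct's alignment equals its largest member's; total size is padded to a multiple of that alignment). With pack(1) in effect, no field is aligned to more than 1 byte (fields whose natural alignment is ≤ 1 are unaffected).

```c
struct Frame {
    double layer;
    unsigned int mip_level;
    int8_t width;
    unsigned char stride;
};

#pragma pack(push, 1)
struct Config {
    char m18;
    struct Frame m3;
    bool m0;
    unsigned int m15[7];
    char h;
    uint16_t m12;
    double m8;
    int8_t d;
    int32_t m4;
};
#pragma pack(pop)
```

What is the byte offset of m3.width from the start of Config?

Frame: 0..8  layer  (8B, 8-aligned); 8..12  mip_level  (4B, 4-aligned); 12..13  width  (1B, 1-aligned); 13..14  stride  (1B, 1-aligned); 14..16  -- tail padding (2B); sizeof = 16, alignof = 8
0..1  m18  (1B, 1-aligned)
1..17  m3  (16B, 1-aligned)
within Frame: width at 12
1 + 12 = 13

13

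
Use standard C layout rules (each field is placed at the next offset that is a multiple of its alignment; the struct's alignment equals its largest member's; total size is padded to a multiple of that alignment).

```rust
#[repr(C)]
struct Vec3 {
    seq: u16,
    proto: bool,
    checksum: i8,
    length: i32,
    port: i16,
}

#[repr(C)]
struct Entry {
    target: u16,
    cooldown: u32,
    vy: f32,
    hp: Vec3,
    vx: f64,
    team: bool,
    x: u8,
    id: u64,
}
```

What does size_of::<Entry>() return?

48

Vec3: seq at 0 (size 2, align 2) → ends 2; proto at 2 (size 1, align 1) → ends 3; checksum at 3 (size 1, align 1) → ends 4; length at 4 (size 4, align 4) → ends 8; port at 8 (size 2, align 2) → ends 10; tail pad 2 to reach multiple of 4; total 12 bytes, alignment 4
target at 0 (size 2, align 2) → ends 2
pad 2 to align 4 for cooldown
cooldown at 4 (size 4, align 4) → ends 8
vy at 8 (size 4, align 4) → ends 12
hp at 12 (size 12, align 4) → ends 24
vx at 24 (size 8, align 8) → ends 32
team at 32 (size 1, align 1) → ends 33
x at 33 (size 1, align 1) → ends 34
pad 6 to align 8 for id
id at 40 (size 8, align 8) → ends 48
total 48 bytes, alignment 8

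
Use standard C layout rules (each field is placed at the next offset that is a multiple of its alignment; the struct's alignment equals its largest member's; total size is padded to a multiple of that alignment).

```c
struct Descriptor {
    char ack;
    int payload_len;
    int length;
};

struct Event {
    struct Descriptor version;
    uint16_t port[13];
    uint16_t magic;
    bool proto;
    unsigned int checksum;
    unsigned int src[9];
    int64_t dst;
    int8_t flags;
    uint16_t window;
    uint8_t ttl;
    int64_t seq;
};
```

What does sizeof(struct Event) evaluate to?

Descriptor: ack at 0 (size 1, align 1) → ends 1; pad 3 to align 4 for payload_len; payload_len at 4 (size 4, align 4) → ends 8; length at 8 (size 4, align 4) → ends 12; total 12 bytes, alignment 4
version at 0 (size 12, align 4) → ends 12
port at 12 (size 26, align 2) → ends 38
magic at 38 (size 2, align 2) → ends 40
proto at 40 (size 1, align 1) → ends 41
pad 3 to align 4 for checksum
checksum at 44 (size 4, align 4) → ends 48
src at 48 (size 36, align 4) → ends 84
pad 4 to align 8 for dst
dst at 88 (size 8, align 8) → ends 96
flags at 96 (size 1, align 1) → ends 97
pad 1 to align 2 for window
window at 98 (size 2, align 2) → ends 100
ttl at 100 (size 1, align 1) → ends 101
pad 3 to align 8 for seq
seq at 104 (size 8, align 8) → ends 112
total 112 bytes, alignment 8

112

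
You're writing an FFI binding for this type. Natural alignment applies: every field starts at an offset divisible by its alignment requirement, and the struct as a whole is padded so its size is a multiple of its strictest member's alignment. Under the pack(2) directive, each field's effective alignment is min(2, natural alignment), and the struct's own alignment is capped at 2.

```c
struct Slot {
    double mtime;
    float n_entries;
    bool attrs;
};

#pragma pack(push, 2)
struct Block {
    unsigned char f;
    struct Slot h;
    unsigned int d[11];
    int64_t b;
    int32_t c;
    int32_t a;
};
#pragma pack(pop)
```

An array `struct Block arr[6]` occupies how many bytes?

468

Slot: @0: mtime [8B, align 8] → 8; @8: n_entries [4B, align 4] → 12; @12: attrs [1B, align 1] → 13; +3 tail pad (align 8); size 16, align 8
@0: f [1B, align 1] → 1
+1 pad (align 2)
@2: h [16B, align 2] → 18
@18: d [44B, align 2] → 62
@62: b [8B, align 2] → 70
@70: c [4B, align 2] → 74
@74: a [4B, align 2] → 78
size 78, align 2
array of 6: 6 × 78 = 468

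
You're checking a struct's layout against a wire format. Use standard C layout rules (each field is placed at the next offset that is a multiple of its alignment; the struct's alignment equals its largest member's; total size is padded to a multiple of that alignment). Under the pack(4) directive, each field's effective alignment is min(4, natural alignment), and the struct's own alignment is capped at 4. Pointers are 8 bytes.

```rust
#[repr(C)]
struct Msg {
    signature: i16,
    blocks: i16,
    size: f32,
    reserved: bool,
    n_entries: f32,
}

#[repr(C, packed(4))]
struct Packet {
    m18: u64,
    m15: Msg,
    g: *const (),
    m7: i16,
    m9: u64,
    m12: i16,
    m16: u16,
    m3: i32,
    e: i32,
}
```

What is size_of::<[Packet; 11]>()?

Msg: 0..2  signature  (2B, 2-aligned); 2..4  blocks  (2B, 2-aligned); 4..8  size  (4B, 4-aligned); 8..9  reserved  (1B, 1-aligned); 9..12  -- padding (3B); 12..16  n_entries  (4B, 4-aligned); sizeof = 16, alignof = 4
0..8  m18  (8B, 4-aligned)
8..24  m15  (16B, 4-aligned)
24..32  g  (8B, 4-aligned)
32..34  m7  (2B, 2-aligned)
34..36  -- padding (2B)
36..44  m9  (8B, 4-aligned)
44..46  m12  (2B, 2-aligned)
46..48  m16  (2B, 2-aligned)
48..52  m3  (4B, 4-aligned)
52..56  e  (4B, 4-aligned)
sizeof = 56, alignof = 4
array of 11: 11 × 56 = 616

616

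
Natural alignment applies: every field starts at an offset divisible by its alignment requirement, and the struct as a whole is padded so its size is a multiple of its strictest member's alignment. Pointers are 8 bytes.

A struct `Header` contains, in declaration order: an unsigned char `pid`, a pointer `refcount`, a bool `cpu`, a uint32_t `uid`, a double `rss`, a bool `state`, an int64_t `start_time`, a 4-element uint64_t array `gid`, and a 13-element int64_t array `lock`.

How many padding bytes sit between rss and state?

@0: pid [1B, align 1] → 1
+7 pad (align 8)
@8: refcount [8B, align 8] → 16
@16: cpu [1B, align 1] → 17
+3 pad (align 4)
@20: uid [4B, align 4] → 24
@24: rss [8B, align 8] → 32
@32: state [1B, align 1] → 33

0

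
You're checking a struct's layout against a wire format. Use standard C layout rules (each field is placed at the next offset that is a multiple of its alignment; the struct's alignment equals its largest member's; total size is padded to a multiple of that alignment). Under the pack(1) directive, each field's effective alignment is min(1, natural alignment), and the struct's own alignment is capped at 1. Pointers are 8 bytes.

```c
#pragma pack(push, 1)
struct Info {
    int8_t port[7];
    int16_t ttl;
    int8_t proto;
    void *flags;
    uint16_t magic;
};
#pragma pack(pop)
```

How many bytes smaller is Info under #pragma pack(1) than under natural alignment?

12

natural layout:
  @0: port [7B, align 1] → 7
  +1 pad (align 2)
  @8: ttl [2B, align 2] → 10
  @10: proto [1B, align 1] → 11
  +5 pad (align 8)
  @16: flags [8B, align 8] → 24
  @24: magic [2B, align 2] → 26
  +6 tail pad (align 8)
  size 32, align 8
packed(1) layout:
  @0: port [7B, align 1] → 7
  @7: ttl [2B, align 1] → 9
  @9: proto [1B, align 1] → 10
  @10: flags [8B, align 1] → 18
  @18: magic [2B, align 1] → 20
  size 20, align 1
32 − 20 = 12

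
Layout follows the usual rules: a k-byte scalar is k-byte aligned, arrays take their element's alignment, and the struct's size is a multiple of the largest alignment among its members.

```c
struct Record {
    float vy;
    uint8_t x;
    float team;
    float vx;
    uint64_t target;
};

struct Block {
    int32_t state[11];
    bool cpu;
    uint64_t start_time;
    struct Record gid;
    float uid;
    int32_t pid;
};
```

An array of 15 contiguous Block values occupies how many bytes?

Record: 0..4  vy  (4B, 4-aligned); 4..5  x  (1B, 1-aligned); 5..8  -- padding (3B); 8..12  team  (4B, 4-aligned); 12..16  vx  (4B, 4-aligned); 16..24  target  (8B, 8-aligned); sizeof = 24, alignof = 8
0..44  state  (44B, 4-aligned)
44..45  cpu  (1B, 1-aligned)
45..48  -- padding (3B)
48..56  start_time  (8B, 8-aligned)
56..80  gid  (24B, 8-aligned)
80..84  uid  (4B, 4-aligned)
84..88  pid  (4B, 4-aligned)
sizeof = 88, alignof = 8
array of 15: 15 × 88 = 1320

1320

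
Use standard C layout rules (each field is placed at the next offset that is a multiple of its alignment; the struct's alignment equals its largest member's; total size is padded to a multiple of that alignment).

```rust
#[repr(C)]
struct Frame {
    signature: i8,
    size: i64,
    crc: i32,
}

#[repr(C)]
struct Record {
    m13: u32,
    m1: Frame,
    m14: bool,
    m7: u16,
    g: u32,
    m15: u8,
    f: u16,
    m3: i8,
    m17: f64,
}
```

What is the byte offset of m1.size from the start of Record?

16

Frame: @0: signature [1B, align 1] → 1; +7 pad (align 8); @8: size [8B, align 8] → 16; @16: crc [4B, align 4] → 20; +4 tail pad (align 8); size 24, align 8
@0: m13 [4B, align 4] → 4
+4 pad (align 8)
@8: m1 [24B, align 8] → 32
within Frame: size at 8
8 + 8 = 16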